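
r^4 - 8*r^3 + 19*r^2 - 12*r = r*(r - 4)*(r - 3)*(r - 1)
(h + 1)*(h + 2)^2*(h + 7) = h^4 + 12*h^3 + 43*h^2 + 60*h + 28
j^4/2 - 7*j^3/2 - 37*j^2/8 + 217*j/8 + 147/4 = (j/2 + 1)*(j - 7)*(j - 7/2)*(j + 3/2)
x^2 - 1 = (x - 1)*(x + 1)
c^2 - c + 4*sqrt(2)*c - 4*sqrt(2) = (c - 1)*(c + 4*sqrt(2))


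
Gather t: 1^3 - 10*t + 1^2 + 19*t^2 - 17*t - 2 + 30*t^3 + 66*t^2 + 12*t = 30*t^3 + 85*t^2 - 15*t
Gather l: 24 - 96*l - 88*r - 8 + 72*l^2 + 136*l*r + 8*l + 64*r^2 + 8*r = 72*l^2 + l*(136*r - 88) + 64*r^2 - 80*r + 16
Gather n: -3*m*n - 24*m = -3*m*n - 24*m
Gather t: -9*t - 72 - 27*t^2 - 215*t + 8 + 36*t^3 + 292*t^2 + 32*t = 36*t^3 + 265*t^2 - 192*t - 64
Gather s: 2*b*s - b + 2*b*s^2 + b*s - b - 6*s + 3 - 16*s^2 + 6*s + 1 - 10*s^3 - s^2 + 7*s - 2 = -2*b - 10*s^3 + s^2*(2*b - 17) + s*(3*b + 7) + 2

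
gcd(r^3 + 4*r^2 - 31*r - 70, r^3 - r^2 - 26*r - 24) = 1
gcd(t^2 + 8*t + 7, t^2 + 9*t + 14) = t + 7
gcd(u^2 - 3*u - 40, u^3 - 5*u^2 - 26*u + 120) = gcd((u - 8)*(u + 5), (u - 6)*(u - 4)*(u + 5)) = u + 5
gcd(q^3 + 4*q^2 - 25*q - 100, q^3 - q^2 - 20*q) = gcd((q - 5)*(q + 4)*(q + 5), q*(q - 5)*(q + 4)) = q^2 - q - 20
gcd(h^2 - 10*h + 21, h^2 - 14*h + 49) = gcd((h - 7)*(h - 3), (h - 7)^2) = h - 7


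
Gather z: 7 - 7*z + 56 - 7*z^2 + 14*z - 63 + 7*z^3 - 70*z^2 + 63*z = 7*z^3 - 77*z^2 + 70*z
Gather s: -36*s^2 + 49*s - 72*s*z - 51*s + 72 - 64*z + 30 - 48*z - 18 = -36*s^2 + s*(-72*z - 2) - 112*z + 84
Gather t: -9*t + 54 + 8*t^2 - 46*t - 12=8*t^2 - 55*t + 42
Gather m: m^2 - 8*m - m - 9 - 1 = m^2 - 9*m - 10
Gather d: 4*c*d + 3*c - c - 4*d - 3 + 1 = 2*c + d*(4*c - 4) - 2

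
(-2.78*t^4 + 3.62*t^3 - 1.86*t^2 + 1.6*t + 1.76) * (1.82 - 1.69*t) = 4.6982*t^5 - 11.1774*t^4 + 9.7318*t^3 - 6.0892*t^2 - 0.0623999999999993*t + 3.2032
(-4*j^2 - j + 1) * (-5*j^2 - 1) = 20*j^4 + 5*j^3 - j^2 + j - 1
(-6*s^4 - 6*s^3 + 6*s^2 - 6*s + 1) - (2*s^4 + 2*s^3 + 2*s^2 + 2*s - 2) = -8*s^4 - 8*s^3 + 4*s^2 - 8*s + 3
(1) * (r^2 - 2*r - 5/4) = r^2 - 2*r - 5/4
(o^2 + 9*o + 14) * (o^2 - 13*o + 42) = o^4 - 4*o^3 - 61*o^2 + 196*o + 588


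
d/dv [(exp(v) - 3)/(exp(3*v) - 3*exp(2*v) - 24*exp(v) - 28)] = 2*(-exp(2*v) + 8*exp(v) - 25)*exp(v)/(exp(5*v) - 8*exp(4*v) - 23*exp(3*v) + 134*exp(2*v) + 476*exp(v) + 392)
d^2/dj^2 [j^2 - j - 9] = 2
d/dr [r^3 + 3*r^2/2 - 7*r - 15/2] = 3*r^2 + 3*r - 7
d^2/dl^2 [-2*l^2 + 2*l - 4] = -4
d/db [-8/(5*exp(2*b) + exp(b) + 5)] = (80*exp(b) + 8)*exp(b)/(5*exp(2*b) + exp(b) + 5)^2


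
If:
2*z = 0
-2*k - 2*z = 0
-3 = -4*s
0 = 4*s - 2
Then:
No Solution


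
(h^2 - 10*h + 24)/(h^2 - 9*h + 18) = (h - 4)/(h - 3)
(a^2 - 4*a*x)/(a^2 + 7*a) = (a - 4*x)/(a + 7)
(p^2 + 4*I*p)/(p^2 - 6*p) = (p + 4*I)/(p - 6)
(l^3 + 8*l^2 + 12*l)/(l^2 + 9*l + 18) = l*(l + 2)/(l + 3)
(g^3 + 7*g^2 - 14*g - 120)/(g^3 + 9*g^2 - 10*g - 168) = (g + 5)/(g + 7)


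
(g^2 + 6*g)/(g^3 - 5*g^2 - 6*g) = (g + 6)/(g^2 - 5*g - 6)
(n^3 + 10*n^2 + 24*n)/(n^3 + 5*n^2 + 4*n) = (n + 6)/(n + 1)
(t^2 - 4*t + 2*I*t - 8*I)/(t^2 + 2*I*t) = (t - 4)/t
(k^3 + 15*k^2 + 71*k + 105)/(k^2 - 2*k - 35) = (k^2 + 10*k + 21)/(k - 7)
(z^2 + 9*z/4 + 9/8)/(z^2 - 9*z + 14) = (8*z^2 + 18*z + 9)/(8*(z^2 - 9*z + 14))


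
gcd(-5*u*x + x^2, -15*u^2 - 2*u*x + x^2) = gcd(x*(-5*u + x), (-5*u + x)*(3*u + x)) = -5*u + x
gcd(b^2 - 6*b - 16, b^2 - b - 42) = 1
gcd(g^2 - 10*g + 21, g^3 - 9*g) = g - 3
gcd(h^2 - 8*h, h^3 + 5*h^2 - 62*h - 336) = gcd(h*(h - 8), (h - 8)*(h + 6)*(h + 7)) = h - 8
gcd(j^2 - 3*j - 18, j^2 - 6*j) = j - 6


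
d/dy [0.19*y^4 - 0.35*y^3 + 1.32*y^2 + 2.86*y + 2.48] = 0.76*y^3 - 1.05*y^2 + 2.64*y + 2.86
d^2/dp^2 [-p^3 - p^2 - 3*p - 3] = -6*p - 2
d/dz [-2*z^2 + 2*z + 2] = 2 - 4*z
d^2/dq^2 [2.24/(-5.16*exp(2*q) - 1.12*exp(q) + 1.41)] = (-2.24*(10.32*exp(q) + 1.12)*(20.64*exp(q) + 2.24)*exp(q) + (46.2336*exp(q) + 2.5088)*(5.16*exp(2*q) + 1.12*exp(q) - 1.41))*exp(q)/(5.16*exp(2*q) + 1.12*exp(q) - 1.41)^3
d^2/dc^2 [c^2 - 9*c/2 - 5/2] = 2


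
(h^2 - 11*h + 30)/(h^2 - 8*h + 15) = (h - 6)/(h - 3)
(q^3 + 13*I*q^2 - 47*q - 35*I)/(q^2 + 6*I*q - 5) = q + 7*I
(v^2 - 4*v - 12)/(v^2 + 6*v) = (v^2 - 4*v - 12)/(v*(v + 6))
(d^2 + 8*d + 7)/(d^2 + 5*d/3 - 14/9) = 9*(d^2 + 8*d + 7)/(9*d^2 + 15*d - 14)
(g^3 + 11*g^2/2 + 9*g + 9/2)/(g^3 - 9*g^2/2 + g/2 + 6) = (2*g^2 + 9*g + 9)/(2*g^2 - 11*g + 12)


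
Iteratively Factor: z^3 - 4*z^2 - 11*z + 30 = (z + 3)*(z^2 - 7*z + 10) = (z - 5)*(z + 3)*(z - 2)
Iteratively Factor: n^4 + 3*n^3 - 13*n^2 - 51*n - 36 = (n + 1)*(n^3 + 2*n^2 - 15*n - 36) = (n + 1)*(n + 3)*(n^2 - n - 12) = (n - 4)*(n + 1)*(n + 3)*(n + 3)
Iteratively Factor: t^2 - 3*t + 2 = (t - 1)*(t - 2)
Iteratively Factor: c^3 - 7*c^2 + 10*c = (c - 2)*(c^2 - 5*c) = c*(c - 2)*(c - 5)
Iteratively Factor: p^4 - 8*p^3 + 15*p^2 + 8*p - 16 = (p - 4)*(p^3 - 4*p^2 - p + 4) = (p - 4)*(p - 1)*(p^2 - 3*p - 4) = (p - 4)*(p - 1)*(p + 1)*(p - 4)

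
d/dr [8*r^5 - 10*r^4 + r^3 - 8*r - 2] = 40*r^4 - 40*r^3 + 3*r^2 - 8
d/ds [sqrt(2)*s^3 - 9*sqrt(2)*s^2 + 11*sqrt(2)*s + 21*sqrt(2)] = sqrt(2)*(3*s^2 - 18*s + 11)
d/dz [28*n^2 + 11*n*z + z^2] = 11*n + 2*z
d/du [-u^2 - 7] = -2*u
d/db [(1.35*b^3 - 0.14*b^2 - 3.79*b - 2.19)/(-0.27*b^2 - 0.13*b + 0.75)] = (-0.3645*b^4 - 0.351*b^3 + 2.0324*b^2 - 1.3926*b - 3.1272)/(0.0729*b^4 + 0.0702*b^3 - 0.3881*b^2 - 0.195*b + 0.5625)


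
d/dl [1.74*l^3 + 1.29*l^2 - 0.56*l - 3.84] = 5.22*l^2 + 2.58*l - 0.56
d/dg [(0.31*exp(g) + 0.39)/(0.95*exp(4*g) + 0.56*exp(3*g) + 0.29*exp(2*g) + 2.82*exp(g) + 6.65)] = (-0.8835*exp(4*g) - 1.8292*exp(3*g) - 0.7451*exp(2*g) - 0.2262*exp(g) + 0.9617)*exp(g)/(0.9025*exp(8*g) + 1.064*exp(7*g) + 0.8646*exp(6*g) + 5.6828*exp(5*g) + 15.8775*exp(4*g) + 9.0836*exp(3*g) + 11.8094*exp(2*g) + 37.506*exp(g) + 44.2225)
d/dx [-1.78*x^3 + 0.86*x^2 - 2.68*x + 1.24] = -5.34*x^2 + 1.72*x - 2.68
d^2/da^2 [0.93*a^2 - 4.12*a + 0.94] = 1.86000000000000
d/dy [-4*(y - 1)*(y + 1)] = -8*y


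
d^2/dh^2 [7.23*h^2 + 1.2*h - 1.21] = 14.4600000000000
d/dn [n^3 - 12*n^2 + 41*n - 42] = 3*n^2 - 24*n + 41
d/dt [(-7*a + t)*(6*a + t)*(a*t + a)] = a*(-42*a^2 - 2*a*t - a + 3*t^2 + 2*t)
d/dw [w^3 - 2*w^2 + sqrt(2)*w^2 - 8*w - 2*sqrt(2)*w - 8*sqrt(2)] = 3*w^2 - 4*w + 2*sqrt(2)*w - 8 - 2*sqrt(2)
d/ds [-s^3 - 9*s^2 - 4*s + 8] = -3*s^2 - 18*s - 4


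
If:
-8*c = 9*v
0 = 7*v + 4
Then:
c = 9/14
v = -4/7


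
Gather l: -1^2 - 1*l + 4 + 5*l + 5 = 4*l + 8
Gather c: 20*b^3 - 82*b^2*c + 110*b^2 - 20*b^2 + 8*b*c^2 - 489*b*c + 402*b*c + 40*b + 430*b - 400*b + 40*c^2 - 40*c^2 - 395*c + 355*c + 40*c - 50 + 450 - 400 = 20*b^3 + 90*b^2 + 8*b*c^2 + 70*b + c*(-82*b^2 - 87*b)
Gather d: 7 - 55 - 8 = -56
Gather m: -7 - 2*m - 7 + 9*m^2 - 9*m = 9*m^2 - 11*m - 14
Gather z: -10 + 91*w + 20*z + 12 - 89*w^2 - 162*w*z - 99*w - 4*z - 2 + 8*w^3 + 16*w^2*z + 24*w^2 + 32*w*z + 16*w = 8*w^3 - 65*w^2 + 8*w + z*(16*w^2 - 130*w + 16)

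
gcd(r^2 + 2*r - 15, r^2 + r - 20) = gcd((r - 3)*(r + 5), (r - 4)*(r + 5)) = r + 5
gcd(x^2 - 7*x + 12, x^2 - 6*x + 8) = x - 4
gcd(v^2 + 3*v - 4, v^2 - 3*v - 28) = v + 4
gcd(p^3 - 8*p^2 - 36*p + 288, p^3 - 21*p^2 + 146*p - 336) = p^2 - 14*p + 48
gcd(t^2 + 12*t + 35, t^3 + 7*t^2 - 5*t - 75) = t + 5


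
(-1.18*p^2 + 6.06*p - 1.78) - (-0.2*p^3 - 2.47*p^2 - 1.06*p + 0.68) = 0.2*p^3 + 1.29*p^2 + 7.12*p - 2.46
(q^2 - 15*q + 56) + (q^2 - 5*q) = 2*q^2 - 20*q + 56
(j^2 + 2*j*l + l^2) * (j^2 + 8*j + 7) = j^4 + 2*j^3*l + 8*j^3 + j^2*l^2 + 16*j^2*l + 7*j^2 + 8*j*l^2 + 14*j*l + 7*l^2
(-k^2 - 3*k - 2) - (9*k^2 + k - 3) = -10*k^2 - 4*k + 1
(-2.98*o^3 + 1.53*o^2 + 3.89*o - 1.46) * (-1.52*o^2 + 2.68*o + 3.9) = 4.5296*o^5 - 10.312*o^4 - 13.4344*o^3 + 18.6114*o^2 + 11.2582*o - 5.694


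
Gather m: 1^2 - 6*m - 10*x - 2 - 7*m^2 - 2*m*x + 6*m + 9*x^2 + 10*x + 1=-7*m^2 - 2*m*x + 9*x^2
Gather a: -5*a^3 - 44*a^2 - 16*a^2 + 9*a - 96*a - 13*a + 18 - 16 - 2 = -5*a^3 - 60*a^2 - 100*a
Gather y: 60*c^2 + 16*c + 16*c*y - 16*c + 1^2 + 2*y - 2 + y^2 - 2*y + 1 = 60*c^2 + 16*c*y + y^2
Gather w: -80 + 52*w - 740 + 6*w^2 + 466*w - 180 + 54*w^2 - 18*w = 60*w^2 + 500*w - 1000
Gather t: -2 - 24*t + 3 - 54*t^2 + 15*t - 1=-54*t^2 - 9*t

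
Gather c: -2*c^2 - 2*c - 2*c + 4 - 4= -2*c^2 - 4*c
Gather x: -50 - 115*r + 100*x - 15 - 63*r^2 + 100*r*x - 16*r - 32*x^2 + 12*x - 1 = -63*r^2 - 131*r - 32*x^2 + x*(100*r + 112) - 66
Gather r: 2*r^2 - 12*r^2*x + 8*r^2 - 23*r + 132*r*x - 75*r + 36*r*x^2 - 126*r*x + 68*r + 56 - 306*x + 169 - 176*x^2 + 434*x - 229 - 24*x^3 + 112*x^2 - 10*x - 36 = r^2*(10 - 12*x) + r*(36*x^2 + 6*x - 30) - 24*x^3 - 64*x^2 + 118*x - 40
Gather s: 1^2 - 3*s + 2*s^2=2*s^2 - 3*s + 1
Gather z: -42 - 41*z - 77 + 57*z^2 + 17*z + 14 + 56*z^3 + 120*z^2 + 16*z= 56*z^3 + 177*z^2 - 8*z - 105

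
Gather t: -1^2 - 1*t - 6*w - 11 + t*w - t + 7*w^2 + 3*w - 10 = t*(w - 2) + 7*w^2 - 3*w - 22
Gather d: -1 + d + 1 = d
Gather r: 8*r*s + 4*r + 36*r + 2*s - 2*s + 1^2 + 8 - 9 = r*(8*s + 40)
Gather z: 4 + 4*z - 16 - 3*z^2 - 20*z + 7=-3*z^2 - 16*z - 5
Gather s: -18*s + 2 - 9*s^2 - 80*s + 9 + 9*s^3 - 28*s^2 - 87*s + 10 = 9*s^3 - 37*s^2 - 185*s + 21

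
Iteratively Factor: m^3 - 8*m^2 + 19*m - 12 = (m - 4)*(m^2 - 4*m + 3) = (m - 4)*(m - 3)*(m - 1)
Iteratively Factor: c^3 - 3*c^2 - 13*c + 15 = (c - 1)*(c^2 - 2*c - 15) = (c - 5)*(c - 1)*(c + 3)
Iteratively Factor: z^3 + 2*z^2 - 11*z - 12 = (z + 4)*(z^2 - 2*z - 3) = (z - 3)*(z + 4)*(z + 1)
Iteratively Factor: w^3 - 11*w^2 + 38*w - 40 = (w - 5)*(w^2 - 6*w + 8) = (w - 5)*(w - 4)*(w - 2)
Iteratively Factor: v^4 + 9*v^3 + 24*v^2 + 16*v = (v + 4)*(v^3 + 5*v^2 + 4*v) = (v + 4)^2*(v^2 + v) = v*(v + 4)^2*(v + 1)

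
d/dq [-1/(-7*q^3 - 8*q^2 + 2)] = q*(-21*q - 16)/(7*q^3 + 8*q^2 - 2)^2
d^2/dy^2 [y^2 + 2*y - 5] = 2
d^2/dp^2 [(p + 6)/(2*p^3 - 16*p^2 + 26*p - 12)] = 3*(p^3 + 6*p^2 - 100*p + 268)/(p^7 - 22*p^6 + 186*p^5 - 760*p^4 + 1585*p^3 - 1746*p^2 + 972*p - 216)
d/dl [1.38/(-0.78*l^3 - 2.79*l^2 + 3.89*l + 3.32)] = (3.2292*l^2 + 7.7004*l - 5.3682)/(0.78*l^3 + 2.79*l^2 - 3.89*l - 3.32)^2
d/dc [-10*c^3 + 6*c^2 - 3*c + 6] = -30*c^2 + 12*c - 3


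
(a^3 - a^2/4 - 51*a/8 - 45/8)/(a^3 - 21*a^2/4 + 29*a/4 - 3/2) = (8*a^2 + 22*a + 15)/(2*(4*a^2 - 9*a + 2))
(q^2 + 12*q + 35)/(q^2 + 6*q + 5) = (q + 7)/(q + 1)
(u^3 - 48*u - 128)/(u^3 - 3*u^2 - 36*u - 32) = (u + 4)/(u + 1)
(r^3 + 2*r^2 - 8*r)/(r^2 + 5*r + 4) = r*(r - 2)/(r + 1)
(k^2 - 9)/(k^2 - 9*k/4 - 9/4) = 4*(k + 3)/(4*k + 3)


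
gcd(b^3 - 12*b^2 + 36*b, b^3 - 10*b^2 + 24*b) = b^2 - 6*b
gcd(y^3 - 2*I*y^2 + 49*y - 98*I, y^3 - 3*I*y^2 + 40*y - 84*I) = y^2 - 9*I*y - 14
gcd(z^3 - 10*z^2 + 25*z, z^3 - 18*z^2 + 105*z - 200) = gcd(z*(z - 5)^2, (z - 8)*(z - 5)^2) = z^2 - 10*z + 25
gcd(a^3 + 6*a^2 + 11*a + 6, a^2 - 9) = a + 3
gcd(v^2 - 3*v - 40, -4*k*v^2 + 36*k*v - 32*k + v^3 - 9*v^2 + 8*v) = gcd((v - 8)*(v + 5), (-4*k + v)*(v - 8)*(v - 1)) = v - 8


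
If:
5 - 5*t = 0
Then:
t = 1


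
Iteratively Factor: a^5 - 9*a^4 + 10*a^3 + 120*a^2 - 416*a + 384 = (a - 3)*(a^4 - 6*a^3 - 8*a^2 + 96*a - 128) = (a - 3)*(a - 2)*(a^3 - 4*a^2 - 16*a + 64) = (a - 3)*(a - 2)*(a + 4)*(a^2 - 8*a + 16) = (a - 4)*(a - 3)*(a - 2)*(a + 4)*(a - 4)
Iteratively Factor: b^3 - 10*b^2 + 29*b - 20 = (b - 1)*(b^2 - 9*b + 20) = (b - 5)*(b - 1)*(b - 4)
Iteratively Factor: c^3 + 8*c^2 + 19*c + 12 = (c + 3)*(c^2 + 5*c + 4) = (c + 3)*(c + 4)*(c + 1)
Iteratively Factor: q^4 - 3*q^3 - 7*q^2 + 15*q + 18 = (q + 1)*(q^3 - 4*q^2 - 3*q + 18) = (q - 3)*(q + 1)*(q^2 - q - 6) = (q - 3)*(q + 1)*(q + 2)*(q - 3)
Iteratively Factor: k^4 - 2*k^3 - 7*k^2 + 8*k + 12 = (k - 3)*(k^3 + k^2 - 4*k - 4) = (k - 3)*(k + 2)*(k^2 - k - 2) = (k - 3)*(k - 2)*(k + 2)*(k + 1)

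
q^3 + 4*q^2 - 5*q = q*(q - 1)*(q + 5)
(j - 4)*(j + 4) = j^2 - 16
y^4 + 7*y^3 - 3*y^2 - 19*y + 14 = (y - 1)^2*(y + 2)*(y + 7)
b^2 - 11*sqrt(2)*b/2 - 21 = (b - 7*sqrt(2))*(b + 3*sqrt(2)/2)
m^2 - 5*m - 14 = (m - 7)*(m + 2)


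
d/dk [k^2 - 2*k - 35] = 2*k - 2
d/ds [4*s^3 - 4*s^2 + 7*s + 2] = 12*s^2 - 8*s + 7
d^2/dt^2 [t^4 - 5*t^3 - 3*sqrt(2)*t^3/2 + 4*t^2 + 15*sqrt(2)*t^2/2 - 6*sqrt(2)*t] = 12*t^2 - 30*t - 9*sqrt(2)*t + 8 + 15*sqrt(2)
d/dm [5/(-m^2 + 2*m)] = 10*(m - 1)/(m^2*(m - 2)^2)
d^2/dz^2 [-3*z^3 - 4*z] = -18*z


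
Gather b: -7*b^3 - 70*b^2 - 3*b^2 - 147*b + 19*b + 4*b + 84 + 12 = -7*b^3 - 73*b^2 - 124*b + 96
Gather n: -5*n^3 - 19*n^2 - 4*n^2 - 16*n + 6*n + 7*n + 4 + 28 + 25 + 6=-5*n^3 - 23*n^2 - 3*n + 63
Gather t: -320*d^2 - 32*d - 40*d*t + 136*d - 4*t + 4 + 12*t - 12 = -320*d^2 + 104*d + t*(8 - 40*d) - 8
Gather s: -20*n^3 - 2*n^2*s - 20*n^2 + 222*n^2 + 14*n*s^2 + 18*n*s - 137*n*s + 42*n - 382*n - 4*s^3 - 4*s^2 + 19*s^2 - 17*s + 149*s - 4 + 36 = -20*n^3 + 202*n^2 - 340*n - 4*s^3 + s^2*(14*n + 15) + s*(-2*n^2 - 119*n + 132) + 32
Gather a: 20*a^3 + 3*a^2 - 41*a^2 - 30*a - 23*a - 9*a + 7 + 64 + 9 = 20*a^3 - 38*a^2 - 62*a + 80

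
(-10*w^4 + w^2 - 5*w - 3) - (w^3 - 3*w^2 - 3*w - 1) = -10*w^4 - w^3 + 4*w^2 - 2*w - 2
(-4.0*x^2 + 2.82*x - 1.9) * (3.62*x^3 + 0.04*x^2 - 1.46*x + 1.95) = -14.48*x^5 + 10.0484*x^4 - 0.9252*x^3 - 11.9932*x^2 + 8.273*x - 3.705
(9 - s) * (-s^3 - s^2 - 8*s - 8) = s^4 - 8*s^3 - s^2 - 64*s - 72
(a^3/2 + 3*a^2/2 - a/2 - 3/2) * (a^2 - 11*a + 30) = a^5/2 - 4*a^4 - 2*a^3 + 49*a^2 + 3*a/2 - 45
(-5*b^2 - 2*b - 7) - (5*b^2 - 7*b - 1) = -10*b^2 + 5*b - 6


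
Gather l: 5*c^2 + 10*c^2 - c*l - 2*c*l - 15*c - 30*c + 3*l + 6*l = 15*c^2 - 45*c + l*(9 - 3*c)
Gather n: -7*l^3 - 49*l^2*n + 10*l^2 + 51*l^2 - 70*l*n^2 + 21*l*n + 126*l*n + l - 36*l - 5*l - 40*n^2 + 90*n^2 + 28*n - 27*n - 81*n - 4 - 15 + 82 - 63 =-7*l^3 + 61*l^2 - 40*l + n^2*(50 - 70*l) + n*(-49*l^2 + 147*l - 80)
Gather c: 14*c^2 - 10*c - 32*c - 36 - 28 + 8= 14*c^2 - 42*c - 56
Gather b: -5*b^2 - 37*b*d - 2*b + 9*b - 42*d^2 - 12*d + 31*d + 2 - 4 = -5*b^2 + b*(7 - 37*d) - 42*d^2 + 19*d - 2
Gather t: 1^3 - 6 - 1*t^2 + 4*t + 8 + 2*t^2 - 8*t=t^2 - 4*t + 3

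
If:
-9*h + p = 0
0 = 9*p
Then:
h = 0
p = 0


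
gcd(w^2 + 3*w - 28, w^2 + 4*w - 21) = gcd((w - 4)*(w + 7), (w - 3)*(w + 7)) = w + 7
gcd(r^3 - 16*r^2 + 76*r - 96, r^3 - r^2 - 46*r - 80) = r - 8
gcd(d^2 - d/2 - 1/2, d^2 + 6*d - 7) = d - 1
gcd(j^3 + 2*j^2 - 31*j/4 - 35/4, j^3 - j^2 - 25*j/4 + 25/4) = j - 5/2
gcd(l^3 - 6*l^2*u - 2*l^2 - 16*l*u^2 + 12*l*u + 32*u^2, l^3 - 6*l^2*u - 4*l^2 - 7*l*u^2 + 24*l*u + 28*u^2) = 1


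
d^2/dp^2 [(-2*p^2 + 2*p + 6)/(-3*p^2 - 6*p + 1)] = 4*(-27*p^3 - 72*p^2 - 171*p - 122)/(27*p^6 + 162*p^5 + 297*p^4 + 108*p^3 - 99*p^2 + 18*p - 1)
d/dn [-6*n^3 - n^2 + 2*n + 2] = -18*n^2 - 2*n + 2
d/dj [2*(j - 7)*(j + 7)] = 4*j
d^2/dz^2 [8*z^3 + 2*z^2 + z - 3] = 48*z + 4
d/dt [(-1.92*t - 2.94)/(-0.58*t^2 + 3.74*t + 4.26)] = (-1.1136*t^2 - 3.4104*t + 2.8164)/(0.3364*t^4 - 4.3384*t^3 + 9.046*t^2 + 31.8648*t + 18.1476)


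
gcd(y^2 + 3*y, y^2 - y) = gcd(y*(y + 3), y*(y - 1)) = y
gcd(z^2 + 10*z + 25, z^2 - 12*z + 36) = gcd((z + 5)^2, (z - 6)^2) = 1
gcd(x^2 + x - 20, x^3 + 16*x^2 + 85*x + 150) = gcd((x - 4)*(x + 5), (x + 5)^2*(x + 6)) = x + 5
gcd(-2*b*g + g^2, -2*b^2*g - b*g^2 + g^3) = 2*b*g - g^2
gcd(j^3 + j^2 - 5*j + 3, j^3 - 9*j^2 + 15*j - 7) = j^2 - 2*j + 1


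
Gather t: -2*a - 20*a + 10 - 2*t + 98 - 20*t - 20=-22*a - 22*t + 88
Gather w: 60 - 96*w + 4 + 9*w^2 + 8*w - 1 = 9*w^2 - 88*w + 63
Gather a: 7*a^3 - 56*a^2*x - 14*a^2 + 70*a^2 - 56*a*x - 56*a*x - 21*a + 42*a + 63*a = 7*a^3 + a^2*(56 - 56*x) + a*(84 - 112*x)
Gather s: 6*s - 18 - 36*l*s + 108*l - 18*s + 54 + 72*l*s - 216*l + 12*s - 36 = 36*l*s - 108*l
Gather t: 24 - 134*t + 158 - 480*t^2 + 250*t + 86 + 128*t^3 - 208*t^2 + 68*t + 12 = 128*t^3 - 688*t^2 + 184*t + 280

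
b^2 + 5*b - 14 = (b - 2)*(b + 7)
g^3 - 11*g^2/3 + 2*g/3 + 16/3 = (g - 8/3)*(g - 2)*(g + 1)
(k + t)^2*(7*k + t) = 7*k^3 + 15*k^2*t + 9*k*t^2 + t^3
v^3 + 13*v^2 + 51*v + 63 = (v + 3)^2*(v + 7)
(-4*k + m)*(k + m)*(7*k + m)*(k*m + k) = -28*k^4*m - 28*k^4 - 25*k^3*m^2 - 25*k^3*m + 4*k^2*m^3 + 4*k^2*m^2 + k*m^4 + k*m^3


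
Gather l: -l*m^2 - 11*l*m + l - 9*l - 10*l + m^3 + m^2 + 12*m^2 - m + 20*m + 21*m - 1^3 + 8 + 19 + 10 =l*(-m^2 - 11*m - 18) + m^3 + 13*m^2 + 40*m + 36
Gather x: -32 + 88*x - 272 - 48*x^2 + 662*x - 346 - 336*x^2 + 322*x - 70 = -384*x^2 + 1072*x - 720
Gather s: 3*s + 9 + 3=3*s + 12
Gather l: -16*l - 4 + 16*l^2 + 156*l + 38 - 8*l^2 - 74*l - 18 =8*l^2 + 66*l + 16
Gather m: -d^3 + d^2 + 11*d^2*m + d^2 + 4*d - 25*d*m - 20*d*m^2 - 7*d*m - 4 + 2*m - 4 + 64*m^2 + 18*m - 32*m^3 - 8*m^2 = -d^3 + 2*d^2 + 4*d - 32*m^3 + m^2*(56 - 20*d) + m*(11*d^2 - 32*d + 20) - 8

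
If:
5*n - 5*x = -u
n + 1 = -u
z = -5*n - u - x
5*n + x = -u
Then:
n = 1/4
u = -5/4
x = 0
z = 0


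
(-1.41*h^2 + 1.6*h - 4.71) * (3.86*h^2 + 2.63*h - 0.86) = -5.4426*h^4 + 2.4677*h^3 - 12.76*h^2 - 13.7633*h + 4.0506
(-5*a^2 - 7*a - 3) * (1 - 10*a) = 50*a^3 + 65*a^2 + 23*a - 3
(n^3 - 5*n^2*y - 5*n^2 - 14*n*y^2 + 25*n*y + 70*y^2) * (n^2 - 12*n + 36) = n^5 - 5*n^4*y - 17*n^4 - 14*n^3*y^2 + 85*n^3*y + 96*n^3 + 238*n^2*y^2 - 480*n^2*y - 180*n^2 - 1344*n*y^2 + 900*n*y + 2520*y^2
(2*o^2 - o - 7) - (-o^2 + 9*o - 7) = 3*o^2 - 10*o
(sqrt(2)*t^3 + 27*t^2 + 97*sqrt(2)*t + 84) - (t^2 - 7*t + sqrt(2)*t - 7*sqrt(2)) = sqrt(2)*t^3 + 26*t^2 + 7*t + 96*sqrt(2)*t + 7*sqrt(2) + 84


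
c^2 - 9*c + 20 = (c - 5)*(c - 4)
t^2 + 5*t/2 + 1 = (t + 1/2)*(t + 2)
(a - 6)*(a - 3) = a^2 - 9*a + 18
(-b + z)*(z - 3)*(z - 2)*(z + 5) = -b*z^3 + 19*b*z - 30*b + z^4 - 19*z^2 + 30*z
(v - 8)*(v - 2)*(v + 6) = v^3 - 4*v^2 - 44*v + 96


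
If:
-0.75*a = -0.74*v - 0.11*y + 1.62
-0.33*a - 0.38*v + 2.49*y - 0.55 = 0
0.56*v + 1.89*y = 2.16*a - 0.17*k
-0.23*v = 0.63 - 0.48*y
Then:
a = -9.63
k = -74.46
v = -7.25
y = -2.16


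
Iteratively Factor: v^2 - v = (v)*(v - 1)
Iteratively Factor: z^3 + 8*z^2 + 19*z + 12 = (z + 3)*(z^2 + 5*z + 4) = (z + 1)*(z + 3)*(z + 4)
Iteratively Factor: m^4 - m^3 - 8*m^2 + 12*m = (m - 2)*(m^3 + m^2 - 6*m) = m*(m - 2)*(m^2 + m - 6) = m*(m - 2)^2*(m + 3)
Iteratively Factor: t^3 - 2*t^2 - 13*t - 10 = (t + 1)*(t^2 - 3*t - 10) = (t - 5)*(t + 1)*(t + 2)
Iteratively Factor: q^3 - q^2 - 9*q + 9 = (q - 1)*(q^2 - 9) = (q - 3)*(q - 1)*(q + 3)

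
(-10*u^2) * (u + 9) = -10*u^3 - 90*u^2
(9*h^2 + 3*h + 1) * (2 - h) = -9*h^3 + 15*h^2 + 5*h + 2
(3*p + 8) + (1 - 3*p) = 9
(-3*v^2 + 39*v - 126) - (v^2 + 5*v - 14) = -4*v^2 + 34*v - 112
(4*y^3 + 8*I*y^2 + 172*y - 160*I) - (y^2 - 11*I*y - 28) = 4*y^3 - y^2 + 8*I*y^2 + 172*y + 11*I*y + 28 - 160*I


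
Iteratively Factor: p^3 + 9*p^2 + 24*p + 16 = (p + 4)*(p^2 + 5*p + 4) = (p + 1)*(p + 4)*(p + 4)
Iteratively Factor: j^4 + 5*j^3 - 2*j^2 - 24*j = (j + 4)*(j^3 + j^2 - 6*j) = (j + 3)*(j + 4)*(j^2 - 2*j) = (j - 2)*(j + 3)*(j + 4)*(j)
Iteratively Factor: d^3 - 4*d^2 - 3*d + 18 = (d - 3)*(d^2 - d - 6) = (d - 3)*(d + 2)*(d - 3)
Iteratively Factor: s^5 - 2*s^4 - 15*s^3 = (s)*(s^4 - 2*s^3 - 15*s^2) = s*(s - 5)*(s^3 + 3*s^2) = s^2*(s - 5)*(s^2 + 3*s) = s^2*(s - 5)*(s + 3)*(s)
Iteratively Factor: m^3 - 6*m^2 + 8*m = (m - 4)*(m^2 - 2*m) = m*(m - 4)*(m - 2)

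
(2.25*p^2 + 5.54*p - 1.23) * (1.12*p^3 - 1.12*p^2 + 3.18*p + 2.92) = 2.52*p^5 + 3.6848*p^4 - 0.4274*p^3 + 25.5648*p^2 + 12.2654*p - 3.5916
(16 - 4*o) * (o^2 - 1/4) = -4*o^3 + 16*o^2 + o - 4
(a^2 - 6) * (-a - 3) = -a^3 - 3*a^2 + 6*a + 18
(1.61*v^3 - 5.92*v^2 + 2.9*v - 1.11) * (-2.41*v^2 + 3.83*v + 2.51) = -3.8801*v^5 + 20.4335*v^4 - 25.6215*v^3 - 1.0771*v^2 + 3.0277*v - 2.7861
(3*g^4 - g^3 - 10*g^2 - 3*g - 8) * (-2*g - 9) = -6*g^5 - 25*g^4 + 29*g^3 + 96*g^2 + 43*g + 72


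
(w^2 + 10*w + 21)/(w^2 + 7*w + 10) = (w^2 + 10*w + 21)/(w^2 + 7*w + 10)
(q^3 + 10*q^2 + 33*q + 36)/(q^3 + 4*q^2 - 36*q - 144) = (q^2 + 6*q + 9)/(q^2 - 36)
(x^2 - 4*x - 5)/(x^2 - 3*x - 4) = (x - 5)/(x - 4)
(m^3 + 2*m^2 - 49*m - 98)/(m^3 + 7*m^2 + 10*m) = (m^2 - 49)/(m*(m + 5))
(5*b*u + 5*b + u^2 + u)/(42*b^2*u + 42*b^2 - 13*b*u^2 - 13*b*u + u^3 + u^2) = (5*b + u)/(42*b^2 - 13*b*u + u^2)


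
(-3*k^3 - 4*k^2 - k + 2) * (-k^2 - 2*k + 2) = 3*k^5 + 10*k^4 + 3*k^3 - 8*k^2 - 6*k + 4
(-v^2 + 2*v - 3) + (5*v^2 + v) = 4*v^2 + 3*v - 3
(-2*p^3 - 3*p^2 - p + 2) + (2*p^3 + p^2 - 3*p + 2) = -2*p^2 - 4*p + 4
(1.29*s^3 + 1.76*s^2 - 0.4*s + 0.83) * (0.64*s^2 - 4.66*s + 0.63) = 0.8256*s^5 - 4.885*s^4 - 7.6449*s^3 + 3.504*s^2 - 4.1198*s + 0.5229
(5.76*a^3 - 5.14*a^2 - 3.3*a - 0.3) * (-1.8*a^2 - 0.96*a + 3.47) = -10.368*a^5 + 3.7224*a^4 + 30.8616*a^3 - 14.1278*a^2 - 11.163*a - 1.041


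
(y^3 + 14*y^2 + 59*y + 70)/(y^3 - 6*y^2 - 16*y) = (y^2 + 12*y + 35)/(y*(y - 8))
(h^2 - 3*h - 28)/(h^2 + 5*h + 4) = (h - 7)/(h + 1)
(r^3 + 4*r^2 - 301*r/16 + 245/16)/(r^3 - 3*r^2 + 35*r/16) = (r + 7)/r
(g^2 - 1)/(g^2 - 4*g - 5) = (g - 1)/(g - 5)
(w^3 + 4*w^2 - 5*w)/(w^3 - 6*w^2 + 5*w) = (w + 5)/(w - 5)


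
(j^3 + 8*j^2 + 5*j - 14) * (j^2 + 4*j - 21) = j^5 + 12*j^4 + 16*j^3 - 162*j^2 - 161*j + 294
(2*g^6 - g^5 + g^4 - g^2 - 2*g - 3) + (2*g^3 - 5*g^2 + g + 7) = 2*g^6 - g^5 + g^4 + 2*g^3 - 6*g^2 - g + 4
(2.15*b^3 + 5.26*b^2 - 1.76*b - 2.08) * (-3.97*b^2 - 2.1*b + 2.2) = -8.5355*b^5 - 25.3972*b^4 + 0.671200000000002*b^3 + 23.5256*b^2 + 0.496*b - 4.576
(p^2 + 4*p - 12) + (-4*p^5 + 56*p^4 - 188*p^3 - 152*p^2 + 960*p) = -4*p^5 + 56*p^4 - 188*p^3 - 151*p^2 + 964*p - 12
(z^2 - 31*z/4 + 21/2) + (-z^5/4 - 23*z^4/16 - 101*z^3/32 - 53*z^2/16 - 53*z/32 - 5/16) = -z^5/4 - 23*z^4/16 - 101*z^3/32 - 37*z^2/16 - 301*z/32 + 163/16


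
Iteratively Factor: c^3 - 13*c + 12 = (c - 1)*(c^2 + c - 12) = (c - 1)*(c + 4)*(c - 3)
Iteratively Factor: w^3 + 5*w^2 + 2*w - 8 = (w - 1)*(w^2 + 6*w + 8) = (w - 1)*(w + 4)*(w + 2)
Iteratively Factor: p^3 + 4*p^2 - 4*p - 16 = (p + 4)*(p^2 - 4) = (p - 2)*(p + 4)*(p + 2)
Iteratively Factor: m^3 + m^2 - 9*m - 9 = (m + 3)*(m^2 - 2*m - 3) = (m - 3)*(m + 3)*(m + 1)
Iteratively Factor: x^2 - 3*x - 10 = (x + 2)*(x - 5)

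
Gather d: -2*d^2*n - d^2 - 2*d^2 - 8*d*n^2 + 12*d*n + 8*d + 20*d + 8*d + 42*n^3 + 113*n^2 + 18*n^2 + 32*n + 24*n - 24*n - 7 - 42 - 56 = d^2*(-2*n - 3) + d*(-8*n^2 + 12*n + 36) + 42*n^3 + 131*n^2 + 32*n - 105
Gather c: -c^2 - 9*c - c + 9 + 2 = -c^2 - 10*c + 11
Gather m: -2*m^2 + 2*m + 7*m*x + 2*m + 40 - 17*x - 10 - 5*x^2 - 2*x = -2*m^2 + m*(7*x + 4) - 5*x^2 - 19*x + 30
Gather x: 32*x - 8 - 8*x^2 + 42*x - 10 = -8*x^2 + 74*x - 18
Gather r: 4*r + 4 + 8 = 4*r + 12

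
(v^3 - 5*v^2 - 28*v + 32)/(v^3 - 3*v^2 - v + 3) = (v^2 - 4*v - 32)/(v^2 - 2*v - 3)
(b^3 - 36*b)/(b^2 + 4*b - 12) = b*(b - 6)/(b - 2)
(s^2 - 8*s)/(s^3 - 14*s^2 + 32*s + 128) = s/(s^2 - 6*s - 16)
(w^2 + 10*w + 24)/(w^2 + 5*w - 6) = (w + 4)/(w - 1)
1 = 1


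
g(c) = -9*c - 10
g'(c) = -9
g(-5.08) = 35.72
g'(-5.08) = -9.00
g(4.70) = -52.30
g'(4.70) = -9.00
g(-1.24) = 1.16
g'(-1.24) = -9.00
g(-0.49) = -5.59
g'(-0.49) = -9.00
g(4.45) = -50.05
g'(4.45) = -9.00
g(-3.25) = 19.25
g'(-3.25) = -9.00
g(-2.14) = 9.26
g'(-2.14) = -9.00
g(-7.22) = 54.98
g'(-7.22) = -9.00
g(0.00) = -10.00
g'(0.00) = -9.00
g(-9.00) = 71.00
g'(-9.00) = -9.00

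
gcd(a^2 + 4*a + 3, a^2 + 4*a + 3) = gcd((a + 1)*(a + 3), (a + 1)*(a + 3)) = a^2 + 4*a + 3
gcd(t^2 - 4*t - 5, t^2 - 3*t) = 1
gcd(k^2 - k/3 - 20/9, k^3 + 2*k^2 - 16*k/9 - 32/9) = k + 4/3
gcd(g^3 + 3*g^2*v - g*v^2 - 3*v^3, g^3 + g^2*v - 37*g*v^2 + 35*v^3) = -g + v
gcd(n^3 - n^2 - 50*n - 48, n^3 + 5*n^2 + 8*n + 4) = n + 1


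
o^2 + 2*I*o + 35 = (o - 5*I)*(o + 7*I)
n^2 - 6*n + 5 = (n - 5)*(n - 1)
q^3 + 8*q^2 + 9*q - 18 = (q - 1)*(q + 3)*(q + 6)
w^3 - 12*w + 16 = (w - 2)^2*(w + 4)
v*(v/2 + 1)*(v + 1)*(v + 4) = v^4/2 + 7*v^3/2 + 7*v^2 + 4*v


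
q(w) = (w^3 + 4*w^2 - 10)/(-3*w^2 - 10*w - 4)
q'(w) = (6*w + 10)*(w^3 + 4*w^2 - 10)/(-3*w^2 - 10*w - 4)^2 + (3*w^2 + 8*w)/(-3*w^2 - 10*w - 4) = (-3*w^4 - 20*w^3 - 52*w^2 - 92*w - 100)/(9*w^4 + 60*w^3 + 124*w^2 + 80*w + 16)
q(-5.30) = 1.32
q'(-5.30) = -0.37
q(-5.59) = 1.43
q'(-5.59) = -0.37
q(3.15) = -0.93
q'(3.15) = -0.43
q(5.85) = -1.98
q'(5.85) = -0.36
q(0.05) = 2.22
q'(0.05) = -5.15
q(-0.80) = -3.82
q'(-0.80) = -11.71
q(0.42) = 1.06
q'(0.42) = -1.96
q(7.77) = -2.67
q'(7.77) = -0.35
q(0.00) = 2.50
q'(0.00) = -6.25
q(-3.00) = 1.00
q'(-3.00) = 5.00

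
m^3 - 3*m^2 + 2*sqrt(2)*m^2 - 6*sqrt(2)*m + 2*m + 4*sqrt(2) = (m - 2)*(m - 1)*(m + 2*sqrt(2))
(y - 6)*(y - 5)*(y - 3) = y^3 - 14*y^2 + 63*y - 90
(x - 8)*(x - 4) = x^2 - 12*x + 32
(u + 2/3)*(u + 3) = u^2 + 11*u/3 + 2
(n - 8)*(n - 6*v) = n^2 - 6*n*v - 8*n + 48*v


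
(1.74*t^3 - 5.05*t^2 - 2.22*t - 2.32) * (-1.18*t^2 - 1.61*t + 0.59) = -2.0532*t^5 + 3.1576*t^4 + 11.7767*t^3 + 3.3323*t^2 + 2.4254*t - 1.3688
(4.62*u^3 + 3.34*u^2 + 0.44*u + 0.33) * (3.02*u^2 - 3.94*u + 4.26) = 13.9524*u^5 - 8.116*u^4 + 7.8504*u^3 + 13.4914*u^2 + 0.5742*u + 1.4058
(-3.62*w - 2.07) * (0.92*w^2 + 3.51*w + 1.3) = -3.3304*w^3 - 14.6106*w^2 - 11.9717*w - 2.691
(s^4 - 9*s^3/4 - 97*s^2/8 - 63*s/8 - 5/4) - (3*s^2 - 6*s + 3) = s^4 - 9*s^3/4 - 121*s^2/8 - 15*s/8 - 17/4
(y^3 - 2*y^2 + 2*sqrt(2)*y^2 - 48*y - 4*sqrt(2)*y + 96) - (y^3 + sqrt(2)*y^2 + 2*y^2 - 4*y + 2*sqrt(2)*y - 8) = -4*y^2 + sqrt(2)*y^2 - 44*y - 6*sqrt(2)*y + 104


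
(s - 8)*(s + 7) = s^2 - s - 56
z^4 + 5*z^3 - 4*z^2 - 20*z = z*(z - 2)*(z + 2)*(z + 5)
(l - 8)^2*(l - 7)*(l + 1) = l^4 - 22*l^3 + 153*l^2 - 272*l - 448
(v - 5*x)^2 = v^2 - 10*v*x + 25*x^2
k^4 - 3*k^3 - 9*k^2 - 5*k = k*(k - 5)*(k + 1)^2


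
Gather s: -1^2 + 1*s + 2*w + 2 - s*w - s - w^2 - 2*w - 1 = -s*w - w^2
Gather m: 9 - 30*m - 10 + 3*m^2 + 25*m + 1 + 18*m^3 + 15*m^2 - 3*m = 18*m^3 + 18*m^2 - 8*m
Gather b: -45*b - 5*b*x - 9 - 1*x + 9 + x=b*(-5*x - 45)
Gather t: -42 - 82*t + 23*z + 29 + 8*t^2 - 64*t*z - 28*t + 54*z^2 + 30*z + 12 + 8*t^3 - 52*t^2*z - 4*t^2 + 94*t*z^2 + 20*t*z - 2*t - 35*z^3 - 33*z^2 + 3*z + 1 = 8*t^3 + t^2*(4 - 52*z) + t*(94*z^2 - 44*z - 112) - 35*z^3 + 21*z^2 + 56*z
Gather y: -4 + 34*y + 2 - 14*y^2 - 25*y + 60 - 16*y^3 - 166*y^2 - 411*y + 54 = -16*y^3 - 180*y^2 - 402*y + 112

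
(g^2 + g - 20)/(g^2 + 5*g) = (g - 4)/g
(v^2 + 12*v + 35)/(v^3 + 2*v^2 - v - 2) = (v^2 + 12*v + 35)/(v^3 + 2*v^2 - v - 2)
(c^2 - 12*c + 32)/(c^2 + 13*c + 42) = (c^2 - 12*c + 32)/(c^2 + 13*c + 42)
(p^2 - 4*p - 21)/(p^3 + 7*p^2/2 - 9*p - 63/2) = 2*(p - 7)/(2*p^2 + p - 21)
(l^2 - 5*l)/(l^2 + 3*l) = (l - 5)/(l + 3)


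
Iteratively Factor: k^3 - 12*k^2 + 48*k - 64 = (k - 4)*(k^2 - 8*k + 16) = (k - 4)^2*(k - 4)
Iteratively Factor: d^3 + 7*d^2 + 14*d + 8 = (d + 1)*(d^2 + 6*d + 8) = (d + 1)*(d + 4)*(d + 2)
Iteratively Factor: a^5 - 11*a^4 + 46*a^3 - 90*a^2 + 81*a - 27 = (a - 1)*(a^4 - 10*a^3 + 36*a^2 - 54*a + 27) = (a - 1)^2*(a^3 - 9*a^2 + 27*a - 27) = (a - 3)*(a - 1)^2*(a^2 - 6*a + 9) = (a - 3)^2*(a - 1)^2*(a - 3)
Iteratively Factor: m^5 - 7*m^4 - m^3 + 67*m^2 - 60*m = (m + 3)*(m^4 - 10*m^3 + 29*m^2 - 20*m) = (m - 1)*(m + 3)*(m^3 - 9*m^2 + 20*m) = (m - 4)*(m - 1)*(m + 3)*(m^2 - 5*m) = m*(m - 4)*(m - 1)*(m + 3)*(m - 5)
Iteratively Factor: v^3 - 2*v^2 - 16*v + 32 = (v - 2)*(v^2 - 16) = (v - 4)*(v - 2)*(v + 4)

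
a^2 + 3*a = a*(a + 3)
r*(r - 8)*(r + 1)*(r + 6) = r^4 - r^3 - 50*r^2 - 48*r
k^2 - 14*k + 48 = (k - 8)*(k - 6)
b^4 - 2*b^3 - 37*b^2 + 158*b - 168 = (b - 4)*(b - 3)*(b - 2)*(b + 7)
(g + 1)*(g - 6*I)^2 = g^3 + g^2 - 12*I*g^2 - 36*g - 12*I*g - 36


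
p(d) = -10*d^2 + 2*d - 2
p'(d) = 2 - 20*d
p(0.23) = -2.07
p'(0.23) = -2.60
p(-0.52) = -5.74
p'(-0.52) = 12.40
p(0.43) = -2.99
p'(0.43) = -6.60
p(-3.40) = -124.40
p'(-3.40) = 70.00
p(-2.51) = -70.02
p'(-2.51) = 52.20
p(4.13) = -164.31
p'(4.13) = -80.60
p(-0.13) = -2.43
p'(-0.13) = 4.60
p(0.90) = -8.30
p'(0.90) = -16.00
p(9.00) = -794.00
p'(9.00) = -178.00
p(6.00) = -350.00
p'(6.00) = -118.00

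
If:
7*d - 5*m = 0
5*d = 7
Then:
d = 7/5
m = 49/25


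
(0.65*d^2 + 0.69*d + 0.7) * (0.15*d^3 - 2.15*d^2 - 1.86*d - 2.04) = 0.0975*d^5 - 1.294*d^4 - 2.5875*d^3 - 4.1144*d^2 - 2.7096*d - 1.428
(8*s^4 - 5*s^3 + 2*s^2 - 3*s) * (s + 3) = 8*s^5 + 19*s^4 - 13*s^3 + 3*s^2 - 9*s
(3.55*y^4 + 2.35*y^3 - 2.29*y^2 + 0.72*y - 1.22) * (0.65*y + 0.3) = 2.3075*y^5 + 2.5925*y^4 - 0.7835*y^3 - 0.219*y^2 - 0.577*y - 0.366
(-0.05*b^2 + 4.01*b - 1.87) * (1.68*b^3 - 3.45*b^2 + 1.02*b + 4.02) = -0.084*b^5 + 6.9093*b^4 - 17.0271*b^3 + 10.3407*b^2 + 14.2128*b - 7.5174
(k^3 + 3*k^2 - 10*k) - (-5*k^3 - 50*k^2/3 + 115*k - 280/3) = 6*k^3 + 59*k^2/3 - 125*k + 280/3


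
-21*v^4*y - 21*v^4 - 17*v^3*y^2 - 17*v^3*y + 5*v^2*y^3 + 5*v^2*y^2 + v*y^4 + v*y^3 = (-3*v + y)*(v + y)*(7*v + y)*(v*y + v)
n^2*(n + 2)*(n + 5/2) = n^4 + 9*n^3/2 + 5*n^2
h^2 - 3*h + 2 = (h - 2)*(h - 1)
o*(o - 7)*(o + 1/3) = o^3 - 20*o^2/3 - 7*o/3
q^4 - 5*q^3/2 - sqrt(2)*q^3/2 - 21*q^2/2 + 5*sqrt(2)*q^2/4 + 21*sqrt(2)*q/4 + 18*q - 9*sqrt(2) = (q - 4)*(q - 3/2)*(q + 3)*(q - sqrt(2)/2)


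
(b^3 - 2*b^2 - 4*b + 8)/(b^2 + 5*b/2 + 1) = 2*(b^2 - 4*b + 4)/(2*b + 1)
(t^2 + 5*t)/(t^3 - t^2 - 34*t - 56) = t*(t + 5)/(t^3 - t^2 - 34*t - 56)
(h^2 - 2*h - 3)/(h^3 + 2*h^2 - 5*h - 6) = (h - 3)/(h^2 + h - 6)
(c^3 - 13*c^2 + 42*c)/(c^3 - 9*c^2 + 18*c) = (c - 7)/(c - 3)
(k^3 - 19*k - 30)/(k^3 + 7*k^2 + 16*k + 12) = (k - 5)/(k + 2)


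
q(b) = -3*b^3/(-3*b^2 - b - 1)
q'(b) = -3*b^3*(6*b + 1)/(-3*b^2 - b - 1)^2 - 9*b^2/(-3*b^2 - b - 1)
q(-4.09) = -4.36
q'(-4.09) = 1.02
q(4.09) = 3.71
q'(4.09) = 1.01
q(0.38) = 0.09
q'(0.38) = 0.55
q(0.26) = 0.04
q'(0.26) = 0.35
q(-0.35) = -0.13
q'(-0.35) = 0.95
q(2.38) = 1.99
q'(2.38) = 1.01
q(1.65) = 1.25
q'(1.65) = 1.01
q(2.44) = 2.05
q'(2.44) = 1.01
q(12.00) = 11.65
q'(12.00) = 1.00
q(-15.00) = -15.32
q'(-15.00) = 1.00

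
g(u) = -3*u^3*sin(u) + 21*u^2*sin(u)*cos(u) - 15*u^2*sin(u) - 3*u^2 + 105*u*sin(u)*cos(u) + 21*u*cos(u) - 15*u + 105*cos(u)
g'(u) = -3*u^3*cos(u) - 21*u^2*sin(u)^2 - 9*u^2*sin(u) + 21*u^2*cos(u)^2 - 15*u^2*cos(u) - 105*u*sin(u)^2 + 42*u*sin(u)*cos(u) - 51*u*sin(u) + 105*u*cos(u)^2 - 6*u + 105*sin(u)*cos(u) - 105*sin(u) + 21*cos(u) - 15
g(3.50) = 58.39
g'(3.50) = 928.76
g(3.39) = -42.65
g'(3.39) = 902.46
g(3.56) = 114.15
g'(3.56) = 927.76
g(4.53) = 572.86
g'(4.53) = -221.77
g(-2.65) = -55.87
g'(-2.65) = -33.49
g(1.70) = -140.46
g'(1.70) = -490.10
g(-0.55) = 112.02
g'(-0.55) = -15.40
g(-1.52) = 49.30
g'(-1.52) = 150.59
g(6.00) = -16.10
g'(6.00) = 107.65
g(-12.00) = 2045.27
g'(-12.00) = 2770.77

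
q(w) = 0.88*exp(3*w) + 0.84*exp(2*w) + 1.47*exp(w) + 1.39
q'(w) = 2.64*exp(3*w) + 1.68*exp(2*w) + 1.47*exp(w)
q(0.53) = 10.63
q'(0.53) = 20.29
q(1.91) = 320.64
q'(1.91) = 899.58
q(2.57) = 2126.88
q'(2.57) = 6194.64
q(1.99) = 401.62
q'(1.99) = 1134.24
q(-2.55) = 1.51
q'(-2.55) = 0.13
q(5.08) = 3678997.59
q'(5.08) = 11014803.35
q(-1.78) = 1.67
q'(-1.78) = 0.31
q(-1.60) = 1.73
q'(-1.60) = 0.39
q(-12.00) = 1.39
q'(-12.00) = 0.00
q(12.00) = 3793906012563210.00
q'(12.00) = 11381695786348500.00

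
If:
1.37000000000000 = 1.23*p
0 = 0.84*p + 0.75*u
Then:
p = 1.11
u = -1.25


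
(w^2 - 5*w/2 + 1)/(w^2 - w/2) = (w - 2)/w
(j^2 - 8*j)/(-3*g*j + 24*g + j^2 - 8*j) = -j/(3*g - j)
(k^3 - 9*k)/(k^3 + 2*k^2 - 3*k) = (k - 3)/(k - 1)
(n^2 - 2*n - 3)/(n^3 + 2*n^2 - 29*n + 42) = (n + 1)/(n^2 + 5*n - 14)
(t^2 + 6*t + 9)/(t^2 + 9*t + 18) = (t + 3)/(t + 6)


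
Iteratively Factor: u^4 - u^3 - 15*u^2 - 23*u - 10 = (u - 5)*(u^3 + 4*u^2 + 5*u + 2) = (u - 5)*(u + 1)*(u^2 + 3*u + 2) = (u - 5)*(u + 1)*(u + 2)*(u + 1)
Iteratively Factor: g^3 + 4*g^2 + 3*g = (g)*(g^2 + 4*g + 3) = g*(g + 3)*(g + 1)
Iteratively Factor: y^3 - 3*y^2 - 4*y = (y - 4)*(y^2 + y) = (y - 4)*(y + 1)*(y)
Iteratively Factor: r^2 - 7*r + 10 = (r - 2)*(r - 5)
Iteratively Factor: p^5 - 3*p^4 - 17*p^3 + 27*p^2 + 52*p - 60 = (p + 2)*(p^4 - 5*p^3 - 7*p^2 + 41*p - 30) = (p - 5)*(p + 2)*(p^3 - 7*p + 6) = (p - 5)*(p - 2)*(p + 2)*(p^2 + 2*p - 3) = (p - 5)*(p - 2)*(p + 2)*(p + 3)*(p - 1)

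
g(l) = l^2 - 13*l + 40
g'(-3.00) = -19.00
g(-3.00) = 88.00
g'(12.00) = 11.00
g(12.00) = 28.00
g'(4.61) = -3.78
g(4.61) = 1.32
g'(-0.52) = -14.04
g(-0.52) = 47.03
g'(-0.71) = -14.42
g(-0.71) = 49.73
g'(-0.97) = -14.94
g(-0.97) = 53.55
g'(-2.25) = -17.50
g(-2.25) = 74.31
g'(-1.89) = -16.78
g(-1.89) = 68.14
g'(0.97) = -11.06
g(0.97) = 28.33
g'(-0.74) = -14.48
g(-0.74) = 50.17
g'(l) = 2*l - 13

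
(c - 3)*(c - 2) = c^2 - 5*c + 6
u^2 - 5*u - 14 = (u - 7)*(u + 2)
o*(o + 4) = o^2 + 4*o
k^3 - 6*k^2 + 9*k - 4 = (k - 4)*(k - 1)^2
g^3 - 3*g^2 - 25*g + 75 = (g - 5)*(g - 3)*(g + 5)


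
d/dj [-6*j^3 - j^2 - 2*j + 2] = -18*j^2 - 2*j - 2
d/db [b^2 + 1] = 2*b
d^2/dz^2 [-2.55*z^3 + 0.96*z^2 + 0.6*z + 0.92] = 1.92 - 15.3*z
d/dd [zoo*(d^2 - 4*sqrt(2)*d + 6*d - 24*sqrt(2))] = nan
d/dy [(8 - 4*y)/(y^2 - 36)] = 4*(-y^2 + 2*y*(y - 2) + 36)/(y^2 - 36)^2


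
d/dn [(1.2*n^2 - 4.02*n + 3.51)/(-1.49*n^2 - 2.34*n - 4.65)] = (-8.7978*n^2 - 0.700200000000001*n + 26.9064)/(2.2201*n^4 + 6.9732*n^3 + 19.3326*n^2 + 21.762*n + 21.6225)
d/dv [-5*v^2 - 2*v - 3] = -10*v - 2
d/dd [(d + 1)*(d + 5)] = 2*d + 6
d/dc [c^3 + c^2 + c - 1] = 3*c^2 + 2*c + 1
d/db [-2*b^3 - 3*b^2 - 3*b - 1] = -6*b^2 - 6*b - 3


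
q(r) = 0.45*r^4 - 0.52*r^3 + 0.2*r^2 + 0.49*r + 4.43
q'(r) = 1.8*r^3 - 1.56*r^2 + 0.4*r + 0.49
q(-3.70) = 116.03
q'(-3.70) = -113.52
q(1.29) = 5.52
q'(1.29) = 2.27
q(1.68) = 6.94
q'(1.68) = 5.29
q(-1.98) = 15.20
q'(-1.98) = -20.39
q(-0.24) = 4.33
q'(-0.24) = 0.28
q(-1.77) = 11.49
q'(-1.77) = -15.09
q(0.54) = 4.71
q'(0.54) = 0.53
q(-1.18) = 5.86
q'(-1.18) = -5.11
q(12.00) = 8471.75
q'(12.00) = 2891.05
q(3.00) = 30.11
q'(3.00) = 36.25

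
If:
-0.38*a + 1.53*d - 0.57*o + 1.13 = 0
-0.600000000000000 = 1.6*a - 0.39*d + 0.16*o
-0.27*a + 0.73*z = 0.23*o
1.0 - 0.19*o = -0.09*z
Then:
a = -0.65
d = 1.35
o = 6.05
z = 1.67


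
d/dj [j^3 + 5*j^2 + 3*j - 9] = 3*j^2 + 10*j + 3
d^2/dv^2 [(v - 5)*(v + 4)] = 2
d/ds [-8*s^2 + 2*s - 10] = 2 - 16*s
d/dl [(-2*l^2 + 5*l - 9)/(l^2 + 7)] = 5*(-l^2 - 2*l + 7)/(l^4 + 14*l^2 + 49)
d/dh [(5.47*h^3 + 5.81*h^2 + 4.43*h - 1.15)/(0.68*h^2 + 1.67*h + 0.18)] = (3.7196*h^4 + 18.2698*h^3 + 9.6441*h^2 + 3.6556*h + 2.7179)/(0.4624*h^4 + 2.2712*h^3 + 3.0337*h^2 + 0.6012*h + 0.0324)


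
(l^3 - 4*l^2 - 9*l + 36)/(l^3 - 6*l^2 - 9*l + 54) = (l - 4)/(l - 6)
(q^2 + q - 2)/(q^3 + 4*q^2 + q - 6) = 1/(q + 3)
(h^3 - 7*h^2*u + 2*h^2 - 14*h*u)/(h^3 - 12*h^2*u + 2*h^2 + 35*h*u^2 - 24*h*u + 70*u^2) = h/(h - 5*u)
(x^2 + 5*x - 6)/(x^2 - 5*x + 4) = (x + 6)/(x - 4)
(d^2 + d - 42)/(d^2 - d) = (d^2 + d - 42)/(d*(d - 1))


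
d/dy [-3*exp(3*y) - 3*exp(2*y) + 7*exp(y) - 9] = (-9*exp(2*y) - 6*exp(y) + 7)*exp(y)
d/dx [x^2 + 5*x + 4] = 2*x + 5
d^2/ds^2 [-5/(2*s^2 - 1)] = 20*(-6*s^2 - 1)/(2*s^2 - 1)^3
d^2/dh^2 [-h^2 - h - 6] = -2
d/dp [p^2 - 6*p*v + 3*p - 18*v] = 2*p - 6*v + 3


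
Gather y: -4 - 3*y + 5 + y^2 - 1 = y^2 - 3*y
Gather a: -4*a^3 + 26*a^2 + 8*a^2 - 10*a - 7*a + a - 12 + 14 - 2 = -4*a^3 + 34*a^2 - 16*a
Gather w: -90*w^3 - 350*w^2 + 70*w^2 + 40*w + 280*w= -90*w^3 - 280*w^2 + 320*w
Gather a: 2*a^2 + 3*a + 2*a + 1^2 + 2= 2*a^2 + 5*a + 3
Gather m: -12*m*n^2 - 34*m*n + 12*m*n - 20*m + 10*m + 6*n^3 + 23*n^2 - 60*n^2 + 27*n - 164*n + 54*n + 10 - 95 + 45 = m*(-12*n^2 - 22*n - 10) + 6*n^3 - 37*n^2 - 83*n - 40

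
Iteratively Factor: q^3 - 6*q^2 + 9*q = (q - 3)*(q^2 - 3*q) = q*(q - 3)*(q - 3)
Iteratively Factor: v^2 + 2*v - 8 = (v - 2)*(v + 4)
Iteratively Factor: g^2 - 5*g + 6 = (g - 3)*(g - 2)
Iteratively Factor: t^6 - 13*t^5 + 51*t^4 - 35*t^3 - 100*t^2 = (t + 1)*(t^5 - 14*t^4 + 65*t^3 - 100*t^2) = (t - 5)*(t + 1)*(t^4 - 9*t^3 + 20*t^2) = (t - 5)*(t - 4)*(t + 1)*(t^3 - 5*t^2) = t*(t - 5)*(t - 4)*(t + 1)*(t^2 - 5*t) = t*(t - 5)^2*(t - 4)*(t + 1)*(t)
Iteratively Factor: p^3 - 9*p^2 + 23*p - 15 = (p - 3)*(p^2 - 6*p + 5) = (p - 3)*(p - 1)*(p - 5)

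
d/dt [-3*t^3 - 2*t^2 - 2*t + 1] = -9*t^2 - 4*t - 2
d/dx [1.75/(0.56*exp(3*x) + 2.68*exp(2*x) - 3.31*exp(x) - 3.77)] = (-2.94*exp(2*x) - 9.38*exp(x) + 5.7925)*exp(x)/(0.56*exp(3*x) + 2.68*exp(2*x) - 3.31*exp(x) - 3.77)^2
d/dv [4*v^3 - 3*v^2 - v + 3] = 12*v^2 - 6*v - 1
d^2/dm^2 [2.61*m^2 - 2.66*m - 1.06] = 5.22000000000000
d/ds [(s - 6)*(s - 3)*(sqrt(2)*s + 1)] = 3*sqrt(2)*s^2 - 18*sqrt(2)*s + 2*s - 9 + 18*sqrt(2)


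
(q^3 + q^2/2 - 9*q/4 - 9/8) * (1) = q^3 + q^2/2 - 9*q/4 - 9/8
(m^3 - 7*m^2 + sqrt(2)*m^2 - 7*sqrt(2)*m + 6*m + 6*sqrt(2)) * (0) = 0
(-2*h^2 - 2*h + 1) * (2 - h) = 2*h^3 - 2*h^2 - 5*h + 2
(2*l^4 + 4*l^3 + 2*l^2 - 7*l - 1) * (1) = 2*l^4 + 4*l^3 + 2*l^2 - 7*l - 1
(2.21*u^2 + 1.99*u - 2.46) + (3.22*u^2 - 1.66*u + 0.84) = 5.43*u^2 + 0.33*u - 1.62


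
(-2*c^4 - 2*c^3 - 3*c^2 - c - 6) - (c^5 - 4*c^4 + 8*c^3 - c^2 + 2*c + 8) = -c^5 + 2*c^4 - 10*c^3 - 2*c^2 - 3*c - 14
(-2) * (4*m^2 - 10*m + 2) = -8*m^2 + 20*m - 4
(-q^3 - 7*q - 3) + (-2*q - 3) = -q^3 - 9*q - 6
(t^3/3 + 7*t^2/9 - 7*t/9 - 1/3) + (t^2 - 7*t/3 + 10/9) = t^3/3 + 16*t^2/9 - 28*t/9 + 7/9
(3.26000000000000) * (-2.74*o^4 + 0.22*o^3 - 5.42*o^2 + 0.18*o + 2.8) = -8.9324*o^4 + 0.7172*o^3 - 17.6692*o^2 + 0.5868*o + 9.128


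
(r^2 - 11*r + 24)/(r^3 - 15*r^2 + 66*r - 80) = (r - 3)/(r^2 - 7*r + 10)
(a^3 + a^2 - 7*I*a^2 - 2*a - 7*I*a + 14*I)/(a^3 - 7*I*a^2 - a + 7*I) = (a + 2)/(a + 1)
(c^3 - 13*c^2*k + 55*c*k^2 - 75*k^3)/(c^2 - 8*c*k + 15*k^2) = c - 5*k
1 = 1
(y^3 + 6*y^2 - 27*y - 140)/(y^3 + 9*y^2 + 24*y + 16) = (y^2 + 2*y - 35)/(y^2 + 5*y + 4)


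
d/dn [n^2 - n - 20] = 2*n - 1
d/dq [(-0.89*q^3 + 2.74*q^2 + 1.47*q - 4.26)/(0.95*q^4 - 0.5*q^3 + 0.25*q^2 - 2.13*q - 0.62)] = (0.8455*q^6 - 5.206*q^5 - 3.042*q^4 + 21.4494*q^3 - 10.9383*q^2 - 1.2676*q - 9.9852)/(0.9025*q^8 - 0.95*q^7 + 0.725*q^6 - 4.297*q^5 + 1.0145*q^4 - 0.445*q^3 + 4.2269*q^2 + 2.6412*q + 0.3844)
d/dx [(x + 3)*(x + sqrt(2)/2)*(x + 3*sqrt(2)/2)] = 3*x^2 + 4*sqrt(2)*x + 6*x + 3/2 + 6*sqrt(2)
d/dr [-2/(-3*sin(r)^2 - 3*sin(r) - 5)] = -6*(2*sin(r) + 1)*cos(r)/(3*sin(r)^2 + 3*sin(r) + 5)^2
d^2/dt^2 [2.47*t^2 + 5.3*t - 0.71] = 4.94000000000000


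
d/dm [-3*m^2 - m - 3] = -6*m - 1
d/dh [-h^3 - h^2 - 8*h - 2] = -3*h^2 - 2*h - 8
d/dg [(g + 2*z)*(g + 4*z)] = 2*g + 6*z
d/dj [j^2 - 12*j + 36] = 2*j - 12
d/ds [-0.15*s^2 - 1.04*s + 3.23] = -0.3*s - 1.04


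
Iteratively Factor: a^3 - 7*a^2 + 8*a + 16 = (a - 4)*(a^2 - 3*a - 4) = (a - 4)*(a + 1)*(a - 4)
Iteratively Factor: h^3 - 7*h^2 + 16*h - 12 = (h - 3)*(h^2 - 4*h + 4) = (h - 3)*(h - 2)*(h - 2)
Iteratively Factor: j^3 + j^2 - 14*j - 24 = (j - 4)*(j^2 + 5*j + 6) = (j - 4)*(j + 3)*(j + 2)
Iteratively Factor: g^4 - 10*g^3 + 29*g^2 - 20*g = (g - 5)*(g^3 - 5*g^2 + 4*g) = (g - 5)*(g - 1)*(g^2 - 4*g) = (g - 5)*(g - 4)*(g - 1)*(g)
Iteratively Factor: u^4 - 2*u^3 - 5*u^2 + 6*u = (u - 3)*(u^3 + u^2 - 2*u) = (u - 3)*(u - 1)*(u^2 + 2*u) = u*(u - 3)*(u - 1)*(u + 2)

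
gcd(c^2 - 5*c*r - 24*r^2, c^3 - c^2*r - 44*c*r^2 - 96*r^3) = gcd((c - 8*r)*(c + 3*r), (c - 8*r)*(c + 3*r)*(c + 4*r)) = -c^2 + 5*c*r + 24*r^2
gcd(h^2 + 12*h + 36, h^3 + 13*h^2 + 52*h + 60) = h + 6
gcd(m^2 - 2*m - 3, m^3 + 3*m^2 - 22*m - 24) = m + 1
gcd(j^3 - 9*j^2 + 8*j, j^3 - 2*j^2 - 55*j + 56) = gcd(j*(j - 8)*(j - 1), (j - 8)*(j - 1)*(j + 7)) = j^2 - 9*j + 8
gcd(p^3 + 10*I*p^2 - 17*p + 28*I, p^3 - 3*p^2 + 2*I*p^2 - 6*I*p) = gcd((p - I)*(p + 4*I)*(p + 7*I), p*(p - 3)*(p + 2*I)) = 1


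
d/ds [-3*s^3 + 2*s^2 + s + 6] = -9*s^2 + 4*s + 1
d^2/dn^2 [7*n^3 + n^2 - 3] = 42*n + 2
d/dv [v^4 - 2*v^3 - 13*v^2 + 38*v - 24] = 4*v^3 - 6*v^2 - 26*v + 38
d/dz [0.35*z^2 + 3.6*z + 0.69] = 0.7*z + 3.6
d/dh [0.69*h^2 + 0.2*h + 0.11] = 1.38*h + 0.2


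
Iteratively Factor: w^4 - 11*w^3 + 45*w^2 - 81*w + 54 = (w - 3)*(w^3 - 8*w^2 + 21*w - 18) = (w - 3)*(w - 2)*(w^2 - 6*w + 9) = (w - 3)^2*(w - 2)*(w - 3)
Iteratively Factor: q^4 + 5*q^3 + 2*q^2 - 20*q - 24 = (q + 2)*(q^3 + 3*q^2 - 4*q - 12) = (q + 2)*(q + 3)*(q^2 - 4) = (q - 2)*(q + 2)*(q + 3)*(q + 2)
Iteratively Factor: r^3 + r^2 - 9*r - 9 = (r - 3)*(r^2 + 4*r + 3) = (r - 3)*(r + 3)*(r + 1)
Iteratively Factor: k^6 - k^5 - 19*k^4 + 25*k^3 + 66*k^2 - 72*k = (k - 1)*(k^5 - 19*k^3 + 6*k^2 + 72*k) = (k - 1)*(k + 4)*(k^4 - 4*k^3 - 3*k^2 + 18*k) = k*(k - 1)*(k + 4)*(k^3 - 4*k^2 - 3*k + 18) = k*(k - 3)*(k - 1)*(k + 4)*(k^2 - k - 6) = k*(k - 3)^2*(k - 1)*(k + 4)*(k + 2)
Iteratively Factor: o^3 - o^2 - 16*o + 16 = (o + 4)*(o^2 - 5*o + 4) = (o - 4)*(o + 4)*(o - 1)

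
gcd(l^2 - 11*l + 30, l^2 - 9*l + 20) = l - 5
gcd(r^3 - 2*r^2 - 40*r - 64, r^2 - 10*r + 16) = r - 8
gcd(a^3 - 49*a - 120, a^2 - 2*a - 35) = a + 5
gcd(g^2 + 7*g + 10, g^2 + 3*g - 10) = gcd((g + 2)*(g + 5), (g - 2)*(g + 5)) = g + 5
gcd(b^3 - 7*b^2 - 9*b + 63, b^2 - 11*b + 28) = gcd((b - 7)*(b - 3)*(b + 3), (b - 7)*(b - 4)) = b - 7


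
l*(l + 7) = l^2 + 7*l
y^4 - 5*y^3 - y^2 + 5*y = y*(y - 5)*(y - 1)*(y + 1)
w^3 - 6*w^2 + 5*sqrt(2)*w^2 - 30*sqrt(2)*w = w*(w - 6)*(w + 5*sqrt(2))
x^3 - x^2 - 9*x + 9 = (x - 3)*(x - 1)*(x + 3)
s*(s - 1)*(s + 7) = s^3 + 6*s^2 - 7*s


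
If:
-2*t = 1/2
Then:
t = -1/4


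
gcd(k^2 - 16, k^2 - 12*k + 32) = k - 4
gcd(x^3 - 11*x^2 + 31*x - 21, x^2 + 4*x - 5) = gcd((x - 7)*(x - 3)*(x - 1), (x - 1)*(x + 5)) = x - 1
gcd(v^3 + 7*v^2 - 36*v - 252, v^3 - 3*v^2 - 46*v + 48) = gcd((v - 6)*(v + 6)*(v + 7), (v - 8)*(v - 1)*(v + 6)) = v + 6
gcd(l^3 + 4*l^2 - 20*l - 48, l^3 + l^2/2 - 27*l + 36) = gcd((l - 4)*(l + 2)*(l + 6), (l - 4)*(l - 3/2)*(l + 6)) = l^2 + 2*l - 24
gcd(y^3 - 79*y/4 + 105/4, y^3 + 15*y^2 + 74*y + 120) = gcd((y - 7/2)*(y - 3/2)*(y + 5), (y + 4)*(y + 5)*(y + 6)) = y + 5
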